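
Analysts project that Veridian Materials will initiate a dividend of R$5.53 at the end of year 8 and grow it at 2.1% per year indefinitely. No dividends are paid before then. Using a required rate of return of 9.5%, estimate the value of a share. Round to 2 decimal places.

Deferred-dividend DDM. At t=7 the remaining stream is a growing perpetuity with first payment D_8 = 5.53.
V_7 = D_8/(r−g) = 5.53/(0.095−0.021) = 74.7297
P₀ = V_7/(1+r)^7 = 74.7297/(1+0.095)^7 = 39.5908

R$39.59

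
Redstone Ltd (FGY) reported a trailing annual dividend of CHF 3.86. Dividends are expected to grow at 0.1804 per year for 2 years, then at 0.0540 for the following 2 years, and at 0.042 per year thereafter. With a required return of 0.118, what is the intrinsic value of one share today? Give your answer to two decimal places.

CHF 68.69

Three-stage DDM. Project D₁…D_4; terminal Gordon value at t=4 with g = 0.042; discount at r = 0.118.
D_1 = 4.5563
D_2 = 5.3783
D_3 = 5.6687
D_4 = 5.9748
TV_4 = 6.2258/(0.118−0.042) = 81.9183
P₀ = Σ Dₜ/(1+r)ᵗ + TV_4/(1+r)^4 = 68.6934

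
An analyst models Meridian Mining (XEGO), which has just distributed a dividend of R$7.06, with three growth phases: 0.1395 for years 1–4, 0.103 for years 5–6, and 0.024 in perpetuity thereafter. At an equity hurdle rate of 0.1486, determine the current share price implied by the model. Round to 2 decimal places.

R$92.39

Three-stage DDM. Project D₁…D_6; terminal Gordon value at t=6 with g = 0.024; discount at r = 0.1486.
D_1 = 8.0449
D_2 = 9.1671
D_3 = 10.4459
D_4 = 11.9032
D_5 = 13.1292
D_6 = 14.4815
TV_6 = 14.8290/(0.1486−0.024) = 119.0132
P₀ = Σ Dₜ/(1+r)ᵗ + TV_6/(1+r)^6 = 92.3892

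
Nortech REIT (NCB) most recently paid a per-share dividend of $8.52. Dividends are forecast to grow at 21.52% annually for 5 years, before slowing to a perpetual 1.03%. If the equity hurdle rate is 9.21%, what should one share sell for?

$238.86

Two-stage DDM. Project D₁…D_5 at 0.2152, terminal growth 0.0103, discount at r = 0.0921.
D_1 = 10.3535
D_2 = 12.5816
D_3 = 15.2891
D_4 = 18.5794
D_5 = 22.5776
Terminal value at t=5: TV = D_6/(r−g) = 22.8102/(0.0921−0.0103) = 278.8531
P₀ = 10.3535/(1+0.0921)^1 + 12.5816/(1+0.0921)^2 + 15.2891/(1+0.0921)^3 + 18.5794/(1+0.0921)^4 + 22.5776/(1+0.0921)^5 + 278.8531/(1+0.0921)^5 = 238.8615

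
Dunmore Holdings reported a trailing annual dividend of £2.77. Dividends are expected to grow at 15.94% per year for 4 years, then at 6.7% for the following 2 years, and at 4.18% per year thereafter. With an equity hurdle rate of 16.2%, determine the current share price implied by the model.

Three-stage DDM. Project D₁…D_6; terminal Gordon value at t=6 with g = 0.0418; discount at r = 0.162.
D_1 = 3.2115
D_2 = 3.7235
D_3 = 4.3170
D_4 = 5.0051
D_5 = 5.3404
D_6 = 5.6983
TV_6 = 5.9364/(0.162−0.0418) = 49.3880
P₀ = Σ Dₜ/(1+r)ᵗ + TV_6/(1+r)^6 = 35.9163

£35.92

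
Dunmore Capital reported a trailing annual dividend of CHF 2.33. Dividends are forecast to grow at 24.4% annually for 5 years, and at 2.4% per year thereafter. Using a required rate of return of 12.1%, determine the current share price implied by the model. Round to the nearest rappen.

Two-stage DDM. Project D₁…D_5 at 0.244, terminal growth 0.024, discount at r = 0.121.
D_1 = 2.8985
D_2 = 3.6058
D_3 = 4.4856
D_4 = 5.5800
D_5 = 6.9416
Terminal value at t=5: TV = D_6/(r−g) = 7.1082/(0.121−0.024) = 73.2801
P₀ = 2.8985/(1+0.121)^1 + 3.6058/(1+0.121)^2 + 4.4856/(1+0.121)^3 + 5.5800/(1+0.121)^4 + 6.9416/(1+0.121)^5 + 73.2801/(1+0.121)^5 = 57.4901

CHF 57.49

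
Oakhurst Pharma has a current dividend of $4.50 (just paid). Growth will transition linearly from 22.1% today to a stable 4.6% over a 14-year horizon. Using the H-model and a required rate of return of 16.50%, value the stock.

H-model: P₀ = D₀[(1+g_L) + H(g_S−g_L)]/(r−g_L), with H = 14/2 = 7.
P₀ = 4.50 × [(1+0.046) + 7×(0.221−0.046)] / (0.165−0.046)
   = 4.50 × 2.2710 / 0.119 = 85.8782

$85.88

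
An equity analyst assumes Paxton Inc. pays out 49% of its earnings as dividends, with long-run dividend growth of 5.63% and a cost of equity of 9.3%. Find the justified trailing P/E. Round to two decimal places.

Justified trailing P/E = b(1+g)/(r−g) = 0.49×(1+0.0563)/(0.093−0.0563) = 14.1032

14.10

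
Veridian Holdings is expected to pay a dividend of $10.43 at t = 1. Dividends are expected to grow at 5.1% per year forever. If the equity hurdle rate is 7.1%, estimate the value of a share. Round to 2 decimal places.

Gordon growth model: P₀ = D₁/(r − g), with D₁ = 10.43 given directly.
P₀ = 10.4300 / (0.071 − 0.051) = 10.4300 / 0.02 = 521.5000

$521.50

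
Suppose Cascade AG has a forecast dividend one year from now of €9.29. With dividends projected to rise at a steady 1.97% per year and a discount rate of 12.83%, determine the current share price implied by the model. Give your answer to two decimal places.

Gordon growth model: P₀ = D₁/(r − g), with D₁ = 9.29 given directly.
P₀ = 9.2900 / (0.1283 − 0.0197) = 9.2900 / 0.1086 = 85.5433

€85.54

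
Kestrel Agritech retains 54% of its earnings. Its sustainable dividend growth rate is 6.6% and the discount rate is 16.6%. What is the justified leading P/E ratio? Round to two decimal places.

Payout ratio b = 1 − 0.54 = 0.46.
Justified leading P/E = b/(r−g) = 0.46/(0.166−0.066) = 4.6000

4.60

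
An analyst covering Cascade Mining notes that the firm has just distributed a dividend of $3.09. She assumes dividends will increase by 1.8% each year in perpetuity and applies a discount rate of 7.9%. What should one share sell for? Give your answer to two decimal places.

$51.57

Gordon growth model: P₀ = D₁/(r − g). D₁ = 3.09 × (1 + 0.018) = 3.1456.
P₀ = 3.1456 / (0.079 − 0.018) = 3.1456 / 0.061 = 51.5675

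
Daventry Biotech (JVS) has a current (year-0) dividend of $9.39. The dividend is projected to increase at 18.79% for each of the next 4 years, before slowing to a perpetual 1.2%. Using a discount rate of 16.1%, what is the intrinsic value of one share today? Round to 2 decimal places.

$109.68

Two-stage DDM. Project D₁…D_4 at 0.1879, terminal growth 0.012, discount at r = 0.161.
D_1 = 11.1544
D_2 = 13.2503
D_3 = 15.7400
D_4 = 18.6976
Terminal value at t=4: TV = D_5/(r−g) = 18.9219/(0.161−0.012) = 126.9929
P₀ = 11.1544/(1+0.161)^1 + 13.2503/(1+0.161)^2 + 15.7400/(1+0.161)^3 + 18.6976/(1+0.161)^4 + 126.9929/(1+0.161)^4 = 109.6823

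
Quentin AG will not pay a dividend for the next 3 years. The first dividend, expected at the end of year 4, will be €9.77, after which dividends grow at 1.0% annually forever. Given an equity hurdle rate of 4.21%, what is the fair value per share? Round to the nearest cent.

Deferred-dividend DDM. At t=3 the remaining stream is a growing perpetuity with first payment D_4 = 9.77.
V_3 = D_4/(r−g) = 9.77/(0.0421−0.01) = 304.3614
P₀ = V_3/(1+r)^3 = 304.3614/(1+0.0421)^3 = 268.9437

€268.94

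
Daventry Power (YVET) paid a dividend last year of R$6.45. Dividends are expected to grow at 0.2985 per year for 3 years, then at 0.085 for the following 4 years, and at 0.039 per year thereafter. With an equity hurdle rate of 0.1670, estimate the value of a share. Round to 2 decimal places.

Three-stage DDM. Project D₁…D_7; terminal Gordon value at t=7 with g = 0.039; discount at r = 0.167.
D_1 = 8.3753
D_2 = 10.8754
D_3 = 14.1217
D_4 = 15.3220
D_5 = 16.6244
D_6 = 18.0374
D_7 = 19.5706
TV_7 = 20.3339/(0.167−0.039) = 158.8584
P₀ = Σ Dₜ/(1+r)ᵗ + TV_7/(1+r)^7 = 107.6598

R$107.66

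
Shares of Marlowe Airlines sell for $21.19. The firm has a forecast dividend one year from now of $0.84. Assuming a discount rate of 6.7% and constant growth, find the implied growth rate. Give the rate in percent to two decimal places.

2.74%

From P₀ = D₁/(r − g), the implied growth is g = r − D₁/P₀.
g = 0.067 − 0.84/21.19 = 0.067 − 0.03964 = 0.02736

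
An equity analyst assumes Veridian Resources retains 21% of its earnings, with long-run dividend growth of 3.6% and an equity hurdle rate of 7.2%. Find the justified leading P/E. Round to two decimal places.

21.94

Payout ratio b = 1 − 0.21 = 0.79.
Justified leading P/E = b/(r−g) = 0.79/(0.072−0.036) = 21.9444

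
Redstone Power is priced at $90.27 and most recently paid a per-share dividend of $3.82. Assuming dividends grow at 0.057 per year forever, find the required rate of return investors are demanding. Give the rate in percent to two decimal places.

Rearranging the constant-growth DDM: r = D₁/P₀ + g.
D₁ = 3.82 × (1 + 0.057) = 4.0377.
r = 4.0377 / 90.27 + 0.057 = 0.04473 + 0.057 = 0.10173

10.17%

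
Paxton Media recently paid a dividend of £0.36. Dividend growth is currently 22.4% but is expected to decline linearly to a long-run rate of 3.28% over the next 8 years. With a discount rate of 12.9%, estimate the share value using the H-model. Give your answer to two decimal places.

£6.73

H-model: P₀ = D₀[(1+g_L) + H(g_S−g_L)]/(r−g_L), with H = 8/2 = 4.
P₀ = 0.36 × [(1+0.0328) + 4×(0.224−0.0328)] / (0.129−0.0328)
   = 0.36 × 1.7976 / 0.0962 = 6.7270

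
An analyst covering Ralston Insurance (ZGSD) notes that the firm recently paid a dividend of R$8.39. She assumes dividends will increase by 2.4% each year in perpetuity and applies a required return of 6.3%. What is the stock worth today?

R$220.29

Gordon growth model: P₀ = D₁/(r − g). D₁ = 8.39 × (1 + 0.024) = 8.5914.
P₀ = 8.5914 / (0.063 − 0.024) = 8.5914 / 0.039 = 220.2913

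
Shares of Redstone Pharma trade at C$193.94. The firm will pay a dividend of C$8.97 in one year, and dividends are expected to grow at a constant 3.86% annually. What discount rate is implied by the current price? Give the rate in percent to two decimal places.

Rearranging the constant-growth DDM: r = D₁/P₀ + g.
r = 8.9700 / 193.94 + 0.0386 = 0.04625 + 0.0386 = 0.08485

8.49%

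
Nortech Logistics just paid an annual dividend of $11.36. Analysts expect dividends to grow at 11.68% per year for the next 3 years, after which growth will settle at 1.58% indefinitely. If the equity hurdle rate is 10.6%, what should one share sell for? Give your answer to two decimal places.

$166.47

Two-stage DDM. Project D₁…D_3 at 0.1168, terminal growth 0.0158, discount at r = 0.106.
D_1 = 12.6868
D_2 = 14.1687
D_3 = 15.8236
Terminal value at t=3: TV = D_4/(r−g) = 16.0736/(0.106−0.0158) = 178.1994
P₀ = 12.6868/(1+0.106)^1 + 14.1687/(1+0.106)^2 + 15.8236/(1+0.106)^3 + 178.1994/(1+0.106)^3 = 166.4666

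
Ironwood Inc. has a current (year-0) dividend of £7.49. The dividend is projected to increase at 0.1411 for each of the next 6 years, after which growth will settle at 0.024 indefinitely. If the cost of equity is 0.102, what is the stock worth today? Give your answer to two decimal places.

Two-stage DDM. Project D₁…D_6 at 0.1411, terminal growth 0.024, discount at r = 0.102.
D_1 = 8.5468
D_2 = 9.7528
D_3 = 11.1289
D_4 = 12.6992
D_5 = 14.4911
D_6 = 16.5358
Terminal value at t=6: TV = D_7/(r−g) = 16.9326/(0.102−0.024) = 217.0848
P₀ = 8.5468/(1+0.102)^1 + 9.7528/(1+0.102)^2 + 11.1289/(1+0.102)^3 + 12.6992/(1+0.102)^4 + 14.4911/(1+0.102)^5 + 16.5358/(1+0.102)^6 + 217.0848/(1+0.102)^6 = 172.0732

£172.07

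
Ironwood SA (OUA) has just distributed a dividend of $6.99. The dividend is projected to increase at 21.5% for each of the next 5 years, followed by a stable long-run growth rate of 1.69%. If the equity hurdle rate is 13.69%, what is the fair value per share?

$125.42

Two-stage DDM. Project D₁…D_5 at 0.215, terminal growth 0.0169, discount at r = 0.1369.
D_1 = 8.4929
D_2 = 10.3188
D_3 = 12.5374
D_4 = 15.2329
D_5 = 18.5080
Terminal value at t=5: TV = D_6/(r−g) = 18.8207/(0.1369−0.0169) = 156.8395
P₀ = 8.4929/(1+0.1369)^1 + 10.3188/(1+0.1369)^2 + 12.5374/(1+0.1369)^3 + 15.2329/(1+0.1369)^4 + 18.5080/(1+0.1369)^5 + 156.8395/(1+0.1369)^5 = 125.4216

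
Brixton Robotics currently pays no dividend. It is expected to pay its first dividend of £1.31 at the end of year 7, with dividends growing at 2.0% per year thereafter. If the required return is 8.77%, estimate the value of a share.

Deferred-dividend DDM. At t=6 the remaining stream is a growing perpetuity with first payment D_7 = 1.31.
V_6 = D_7/(r−g) = 1.31/(0.0877−0.02) = 19.3501
P₀ = V_6/(1+r)^6 = 19.3501/(1+0.0877)^6 = 11.6850

£11.68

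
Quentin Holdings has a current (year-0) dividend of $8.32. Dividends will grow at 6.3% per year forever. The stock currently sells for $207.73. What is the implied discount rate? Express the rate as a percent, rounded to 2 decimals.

10.56%

Rearranging the constant-growth DDM: r = D₁/P₀ + g.
D₁ = 8.32 × (1 + 0.063) = 8.8442.
r = 8.8442 / 207.73 + 0.063 = 0.04258 + 0.063 = 0.10558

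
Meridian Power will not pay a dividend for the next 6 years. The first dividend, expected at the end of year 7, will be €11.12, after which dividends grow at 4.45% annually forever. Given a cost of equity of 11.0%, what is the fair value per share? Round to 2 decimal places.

Deferred-dividend DDM. At t=6 the remaining stream is a growing perpetuity with first payment D_7 = 11.12.
V_6 = D_7/(r−g) = 11.12/(0.11−0.0445) = 169.7710
P₀ = V_6/(1+r)^6 = 169.7710/(1+0.11)^6 = 90.7665

€90.77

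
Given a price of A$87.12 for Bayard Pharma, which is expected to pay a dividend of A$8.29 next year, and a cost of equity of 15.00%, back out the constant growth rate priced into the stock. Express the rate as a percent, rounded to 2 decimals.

5.48%

From P₀ = D₁/(r − g), the implied growth is g = r − D₁/P₀.
g = 0.15 − 8.29/87.12 = 0.15 − 0.09516 = 0.05484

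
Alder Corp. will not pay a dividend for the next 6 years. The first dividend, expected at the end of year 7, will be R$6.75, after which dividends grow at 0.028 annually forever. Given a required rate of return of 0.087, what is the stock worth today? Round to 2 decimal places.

Deferred-dividend DDM. At t=6 the remaining stream is a growing perpetuity with first payment D_7 = 6.75.
V_6 = D_7/(r−g) = 6.75/(0.087−0.028) = 114.4068
P₀ = V_6/(1+r)^6 = 114.4068/(1+0.087)^6 = 69.3545

R$69.35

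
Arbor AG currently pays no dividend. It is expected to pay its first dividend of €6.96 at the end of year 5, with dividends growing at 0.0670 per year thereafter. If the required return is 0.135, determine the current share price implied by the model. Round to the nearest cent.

Deferred-dividend DDM. At t=4 the remaining stream is a growing perpetuity with first payment D_5 = 6.96.
V_4 = D_5/(r−g) = 6.96/(0.135−0.067) = 102.3529
P₀ = V_4/(1+r)^4 = 102.3529/(1+0.135)^4 = 61.6761

€61.68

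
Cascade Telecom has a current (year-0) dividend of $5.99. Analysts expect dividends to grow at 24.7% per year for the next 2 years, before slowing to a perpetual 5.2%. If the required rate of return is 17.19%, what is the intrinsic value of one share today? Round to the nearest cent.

$72.66

Two-stage DDM. Project D₁…D_2 at 0.247, terminal growth 0.052, discount at r = 0.1719.
D_1 = 7.4695
D_2 = 9.3145
Terminal value at t=2: TV = D_3/(r−g) = 9.7989/(0.1719−0.052) = 81.7253
P₀ = 7.4695/(1+0.1719)^1 + 9.3145/(1+0.1719)^2 + 81.7253/(1+0.1719)^2 = 72.6642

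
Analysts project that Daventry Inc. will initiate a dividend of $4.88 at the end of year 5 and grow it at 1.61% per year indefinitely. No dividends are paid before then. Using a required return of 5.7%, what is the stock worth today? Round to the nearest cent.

Deferred-dividend DDM. At t=4 the remaining stream is a growing perpetuity with first payment D_5 = 4.88.
V_4 = D_5/(r−g) = 4.88/(0.057−0.0161) = 119.3154
P₀ = V_4/(1+r)^4 = 119.3154/(1+0.057)^4 = 95.5865

$95.59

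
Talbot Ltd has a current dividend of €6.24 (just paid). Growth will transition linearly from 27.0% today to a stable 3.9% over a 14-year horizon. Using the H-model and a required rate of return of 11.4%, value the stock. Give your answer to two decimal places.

€220.98

H-model: P₀ = D₀[(1+g_L) + H(g_S−g_L)]/(r−g_L), with H = 14/2 = 7.
P₀ = 6.24 × [(1+0.039) + 7×(0.27−0.039)] / (0.114−0.039)
   = 6.24 × 2.6560 / 0.075 = 220.9792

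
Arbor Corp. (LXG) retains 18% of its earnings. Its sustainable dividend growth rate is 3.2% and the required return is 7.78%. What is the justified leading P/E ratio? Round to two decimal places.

Payout ratio b = 1 − 0.18 = 0.82.
Justified leading P/E = b/(r−g) = 0.82/(0.0778−0.032) = 17.9039

17.90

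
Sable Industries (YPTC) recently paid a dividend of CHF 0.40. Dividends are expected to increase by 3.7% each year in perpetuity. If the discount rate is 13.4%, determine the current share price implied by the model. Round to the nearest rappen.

CHF 4.28

Gordon growth model: P₀ = D₁/(r − g). D₁ = 0.40 × (1 + 0.037) = 0.4148.
P₀ = 0.4148 / (0.134 − 0.037) = 0.4148 / 0.097 = 4.2763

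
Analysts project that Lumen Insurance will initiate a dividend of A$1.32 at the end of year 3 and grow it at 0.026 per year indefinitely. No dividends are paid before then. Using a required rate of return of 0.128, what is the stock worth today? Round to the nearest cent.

Deferred-dividend DDM. At t=2 the remaining stream is a growing perpetuity with first payment D_3 = 1.32.
V_2 = D_3/(r−g) = 1.32/(0.128−0.026) = 12.9412
P₀ = V_2/(1+r)^2 = 12.9412/(1+0.128)^2 = 10.1708

A$10.17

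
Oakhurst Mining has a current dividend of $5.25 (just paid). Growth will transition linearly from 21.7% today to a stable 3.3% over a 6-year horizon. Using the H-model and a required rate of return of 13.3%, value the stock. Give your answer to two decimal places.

H-model: P₀ = D₀[(1+g_L) + H(g_S−g_L)]/(r−g_L), with H = 6/2 = 3.
P₀ = 5.25 × [(1+0.033) + 3×(0.217−0.033)] / (0.133−0.033)
   = 5.25 × 1.5850 / 0.1 = 83.2125

$83.21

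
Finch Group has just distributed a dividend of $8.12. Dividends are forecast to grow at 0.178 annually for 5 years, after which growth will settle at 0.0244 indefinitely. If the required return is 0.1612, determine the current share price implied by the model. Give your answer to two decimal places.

Two-stage DDM. Project D₁…D_5 at 0.178, terminal growth 0.0244, discount at r = 0.1612.
D_1 = 9.5654
D_2 = 11.2680
D_3 = 13.2737
D_4 = 15.6364
D_5 = 18.4197
Terminal value at t=5: TV = D_6/(r−g) = 18.8691/(0.1612−0.0244) = 137.9323
P₀ = 9.5654/(1+0.1612)^1 + 11.2680/(1+0.1612)^2 + 13.2737/(1+0.1612)^3 + 15.6364/(1+0.1612)^4 + 18.4197/(1+0.1612)^5 + 137.9323/(1+0.1612)^5 = 107.7293

$107.73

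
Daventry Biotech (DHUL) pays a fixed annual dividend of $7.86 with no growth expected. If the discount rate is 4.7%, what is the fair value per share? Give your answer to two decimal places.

Zero-growth DDM (perpetuity): P₀ = D/r = 7.86 / 0.047 = 167.2340

$167.23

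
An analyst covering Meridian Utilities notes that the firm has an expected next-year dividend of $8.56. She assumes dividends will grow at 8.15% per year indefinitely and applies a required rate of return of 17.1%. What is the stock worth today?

$95.64

Gordon growth model: P₀ = D₁/(r − g), with D₁ = 8.56 given directly.
P₀ = 8.5600 / (0.171 − 0.0815) = 8.5600 / 0.0895 = 95.6425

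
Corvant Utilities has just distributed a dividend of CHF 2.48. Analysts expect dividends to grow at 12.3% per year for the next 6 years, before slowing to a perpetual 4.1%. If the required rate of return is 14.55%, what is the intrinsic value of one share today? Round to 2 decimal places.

CHF 35.82

Two-stage DDM. Project D₁…D_6 at 0.123, terminal growth 0.041, discount at r = 0.1455.
D_1 = 2.7850
D_2 = 3.1276
D_3 = 3.5123
D_4 = 3.9443
D_5 = 4.4295
D_6 = 4.9743
Terminal value at t=6: TV = D_7/(r−g) = 5.1782/(0.1455−0.041) = 49.5524
P₀ = 2.7850/(1+0.1455)^1 + 3.1276/(1+0.1455)^2 + 3.5123/(1+0.1455)^3 + 3.9443/(1+0.1455)^4 + 4.4295/(1+0.1455)^5 + 4.9743/(1+0.1455)^6 + 49.5524/(1+0.1455)^6 = 35.8227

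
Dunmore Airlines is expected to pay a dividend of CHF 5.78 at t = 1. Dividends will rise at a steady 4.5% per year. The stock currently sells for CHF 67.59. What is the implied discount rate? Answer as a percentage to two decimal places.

13.05%

Rearranging the constant-growth DDM: r = D₁/P₀ + g.
r = 5.7800 / 67.59 + 0.045 = 0.08552 + 0.045 = 0.13052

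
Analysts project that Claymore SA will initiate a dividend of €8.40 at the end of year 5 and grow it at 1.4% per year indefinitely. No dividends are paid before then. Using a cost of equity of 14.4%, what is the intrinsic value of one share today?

€37.73

Deferred-dividend DDM. At t=4 the remaining stream is a growing perpetuity with first payment D_5 = 8.40.
V_4 = D_5/(r−g) = 8.40/(0.144−0.014) = 64.6154
P₀ = V_4/(1+r)^4 = 64.6154/(1+0.144)^4 = 37.7252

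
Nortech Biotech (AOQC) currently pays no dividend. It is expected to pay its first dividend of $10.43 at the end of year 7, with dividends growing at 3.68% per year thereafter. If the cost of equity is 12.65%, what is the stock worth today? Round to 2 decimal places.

Deferred-dividend DDM. At t=6 the remaining stream is a growing perpetuity with first payment D_7 = 10.43.
V_6 = D_7/(r−g) = 10.43/(0.1265−0.0368) = 116.2765
P₀ = V_6/(1+r)^6 = 116.2765/(1+0.1265)^6 = 56.8990

$56.90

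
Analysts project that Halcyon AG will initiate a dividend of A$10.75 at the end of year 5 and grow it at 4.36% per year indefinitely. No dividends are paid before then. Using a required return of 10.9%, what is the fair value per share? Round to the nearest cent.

A$108.67

Deferred-dividend DDM. At t=4 the remaining stream is a growing perpetuity with first payment D_5 = 10.75.
V_4 = D_5/(r−g) = 10.75/(0.109−0.0436) = 164.3731
P₀ = V_4/(1+r)^4 = 164.3731/(1+0.109)^4 = 108.6687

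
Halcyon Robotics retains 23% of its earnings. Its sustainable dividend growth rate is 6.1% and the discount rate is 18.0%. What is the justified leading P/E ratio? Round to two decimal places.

6.47

Payout ratio b = 1 − 0.23 = 0.77.
Justified leading P/E = b/(r−g) = 0.77/(0.18−0.061) = 6.4706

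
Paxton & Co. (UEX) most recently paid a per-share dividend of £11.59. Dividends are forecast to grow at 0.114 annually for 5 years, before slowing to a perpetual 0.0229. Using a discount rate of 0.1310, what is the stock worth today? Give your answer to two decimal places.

Two-stage DDM. Project D₁…D_5 at 0.114, terminal growth 0.0229, discount at r = 0.131.
D_1 = 12.9113
D_2 = 14.3831
D_3 = 16.0228
D_4 = 17.8494
D_5 = 19.8843
Terminal value at t=5: TV = D_6/(r−g) = 20.3396/(0.131−0.0229) = 188.1555
P₀ = 12.9113/(1+0.131)^1 + 14.3831/(1+0.131)^2 + 16.0228/(1+0.131)^3 + 17.8494/(1+0.131)^4 + 19.8843/(1+0.131)^5 + 188.1555/(1+0.131)^5 = 157.0612

£157.06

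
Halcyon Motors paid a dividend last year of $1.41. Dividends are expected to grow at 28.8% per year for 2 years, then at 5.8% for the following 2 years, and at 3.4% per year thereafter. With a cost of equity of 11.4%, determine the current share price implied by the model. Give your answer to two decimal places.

$28.98

Three-stage DDM. Project D₁…D_4; terminal Gordon value at t=4 with g = 0.034; discount at r = 0.114.
D_1 = 1.8161
D_2 = 2.3391
D_3 = 2.4748
D_4 = 2.6183
TV_4 = 2.7073/(0.114−0.034) = 33.8417
P₀ = Σ Dₜ/(1+r)ᵗ + TV_4/(1+r)^4 = 28.9795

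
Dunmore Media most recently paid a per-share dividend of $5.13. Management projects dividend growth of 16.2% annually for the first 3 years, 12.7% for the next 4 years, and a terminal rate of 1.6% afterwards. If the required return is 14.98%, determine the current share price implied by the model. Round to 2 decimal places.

$72.98

Three-stage DDM. Project D₁…D_7; terminal Gordon value at t=7 with g = 0.016; discount at r = 0.1498.
D_1 = 5.9611
D_2 = 6.9268
D_3 = 8.0489
D_4 = 9.0711
D_5 = 10.2231
D_6 = 11.5215
D_7 = 12.9847
TV_7 = 13.1924/(0.1498−0.016) = 98.5982
P₀ = Σ Dₜ/(1+r)ᵗ + TV_7/(1+r)^7 = 72.9816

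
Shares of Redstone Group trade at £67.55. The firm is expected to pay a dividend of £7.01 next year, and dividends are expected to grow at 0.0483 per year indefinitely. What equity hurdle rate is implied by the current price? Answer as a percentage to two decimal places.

Rearranging the constant-growth DDM: r = D₁/P₀ + g.
r = 7.0100 / 67.55 + 0.0483 = 0.10377 + 0.0483 = 0.15207

15.21%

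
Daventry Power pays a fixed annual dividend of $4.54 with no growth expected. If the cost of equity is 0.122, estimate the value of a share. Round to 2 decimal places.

Zero-growth DDM (perpetuity): P₀ = D/r = 4.54 / 0.122 = 37.2131

$37.21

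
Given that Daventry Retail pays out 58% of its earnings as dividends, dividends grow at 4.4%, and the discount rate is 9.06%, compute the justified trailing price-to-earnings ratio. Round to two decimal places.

12.99

Justified trailing P/E = b(1+g)/(r−g) = 0.58×(1+0.044)/(0.0906−0.044) = 12.9940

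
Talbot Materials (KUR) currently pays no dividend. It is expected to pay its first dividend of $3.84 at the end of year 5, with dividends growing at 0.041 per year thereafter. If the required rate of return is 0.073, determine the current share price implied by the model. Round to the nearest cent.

Deferred-dividend DDM. At t=4 the remaining stream is a growing perpetuity with first payment D_5 = 3.84.
V_4 = D_5/(r−g) = 3.84/(0.073−0.041) = 120.0000
P₀ = V_4/(1+r)^4 = 120.0000/(1+0.073)^4 = 90.5279

$90.53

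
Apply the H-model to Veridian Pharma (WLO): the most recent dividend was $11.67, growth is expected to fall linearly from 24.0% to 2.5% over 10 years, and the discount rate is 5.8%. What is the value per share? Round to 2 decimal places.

$742.64

H-model: P₀ = D₀[(1+g_L) + H(g_S−g_L)]/(r−g_L), with H = 10/2 = 5.
P₀ = 11.67 × [(1+0.025) + 5×(0.24−0.025)] / (0.058−0.025)
   = 11.67 × 2.1000 / 0.033 = 742.6364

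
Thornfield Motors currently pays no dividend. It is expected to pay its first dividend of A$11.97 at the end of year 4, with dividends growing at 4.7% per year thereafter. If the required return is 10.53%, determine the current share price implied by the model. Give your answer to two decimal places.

Deferred-dividend DDM. At t=3 the remaining stream is a growing perpetuity with first payment D_4 = 11.97.
V_3 = D_4/(r−g) = 11.97/(0.1053−0.047) = 205.3173
P₀ = V_3/(1+r)^3 = 205.3173/(1+0.1053)^3 = 152.0495

A$152.05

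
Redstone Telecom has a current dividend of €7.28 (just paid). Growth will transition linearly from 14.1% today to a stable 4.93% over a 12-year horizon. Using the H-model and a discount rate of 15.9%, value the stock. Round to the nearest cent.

H-model: P₀ = D₀[(1+g_L) + H(g_S−g_L)]/(r−g_L), with H = 12/2 = 6.
P₀ = 7.28 × [(1+0.0493) + 6×(0.141−0.0493)] / (0.159−0.0493)
   = 7.28 × 1.5995 / 0.1097 = 106.1473

€106.15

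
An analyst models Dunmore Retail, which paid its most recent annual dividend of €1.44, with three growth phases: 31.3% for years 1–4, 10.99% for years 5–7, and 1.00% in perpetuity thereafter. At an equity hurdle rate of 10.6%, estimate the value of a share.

Three-stage DDM. Project D₁…D_7; terminal Gordon value at t=7 with g = 0.01; discount at r = 0.106.
D_1 = 1.8907
D_2 = 2.4825
D_3 = 3.2595
D_4 = 4.2798
D_5 = 4.7501
D_6 = 5.2722
D_7 = 5.8516
TV_7 = 5.9101/(0.106−0.01) = 61.5635
P₀ = Σ Dₜ/(1+r)ᵗ + TV_7/(1+r)^7 = 48.0613

€48.06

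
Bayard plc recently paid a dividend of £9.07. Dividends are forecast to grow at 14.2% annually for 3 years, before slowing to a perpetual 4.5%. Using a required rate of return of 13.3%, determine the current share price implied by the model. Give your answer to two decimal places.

£137.94

Two-stage DDM. Project D₁…D_3 at 0.142, terminal growth 0.045, discount at r = 0.133.
D_1 = 10.3579
D_2 = 11.8288
D_3 = 13.5085
Terminal value at t=3: TV = D_4/(r−g) = 14.1163/(0.133−0.045) = 160.4129
P₀ = 10.3579/(1+0.133)^1 + 11.8288/(1+0.133)^2 + 13.5085/(1+0.133)^3 + 160.4129/(1+0.133)^3 = 137.9380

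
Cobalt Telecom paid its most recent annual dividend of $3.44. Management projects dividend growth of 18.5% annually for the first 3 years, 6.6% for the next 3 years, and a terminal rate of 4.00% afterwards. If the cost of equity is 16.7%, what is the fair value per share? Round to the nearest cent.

$42.16

Three-stage DDM. Project D₁…D_6; terminal Gordon value at t=6 with g = 0.04; discount at r = 0.167.
D_1 = 4.0764
D_2 = 4.8305
D_3 = 5.7242
D_4 = 6.1020
D_5 = 6.5047
D_6 = 6.9340
TV_6 = 7.2114/(0.167−0.04) = 56.7825
P₀ = Σ Dₜ/(1+r)ᵗ + TV_6/(1+r)^6 = 42.1615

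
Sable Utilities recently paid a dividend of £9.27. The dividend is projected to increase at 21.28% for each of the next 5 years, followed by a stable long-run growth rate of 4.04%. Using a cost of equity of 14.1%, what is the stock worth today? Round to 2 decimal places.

Two-stage DDM. Project D₁…D_5 at 0.2128, terminal growth 0.0404, discount at r = 0.141.
D_1 = 11.2427
D_2 = 13.6351
D_3 = 16.5366
D_4 = 20.0556
D_5 = 24.3235
Terminal value at t=5: TV = D_6/(r−g) = 25.3061/(0.141−0.0404) = 251.5522
P₀ = 11.2427/(1+0.141)^1 + 13.6351/(1+0.141)^2 + 16.5366/(1+0.141)^3 + 20.0556/(1+0.141)^4 + 24.3235/(1+0.141)^5 + 251.5522/(1+0.141)^5 = 185.9465

£185.95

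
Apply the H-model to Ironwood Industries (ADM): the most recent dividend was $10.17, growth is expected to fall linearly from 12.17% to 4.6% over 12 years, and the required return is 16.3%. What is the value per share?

$130.40

H-model: P₀ = D₀[(1+g_L) + H(g_S−g_L)]/(r−g_L), with H = 12/2 = 6.
P₀ = 10.17 × [(1+0.046) + 6×(0.1217−0.046)] / (0.163−0.046)
   = 10.17 × 1.5002 / 0.117 = 130.4020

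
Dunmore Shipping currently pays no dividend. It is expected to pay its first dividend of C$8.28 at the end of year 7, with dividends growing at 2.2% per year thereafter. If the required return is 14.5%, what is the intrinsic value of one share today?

C$29.87

Deferred-dividend DDM. At t=6 the remaining stream is a growing perpetuity with first payment D_7 = 8.28.
V_6 = D_7/(r−g) = 8.28/(0.145−0.022) = 67.3171
P₀ = V_6/(1+r)^6 = 67.3171/(1+0.145)^6 = 29.8739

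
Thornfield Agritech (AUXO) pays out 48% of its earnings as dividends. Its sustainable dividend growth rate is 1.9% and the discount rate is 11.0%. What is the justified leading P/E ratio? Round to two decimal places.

Justified leading P/E = b/(r−g) = 0.48/(0.11−0.019) = 5.2747

5.27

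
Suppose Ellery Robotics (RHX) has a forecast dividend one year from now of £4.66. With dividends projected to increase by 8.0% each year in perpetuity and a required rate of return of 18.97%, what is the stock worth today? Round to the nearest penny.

£42.48

Gordon growth model: P₀ = D₁/(r − g), with D₁ = 4.66 given directly.
P₀ = 4.6600 / (0.1897 − 0.08) = 4.6600 / 0.1097 = 42.4795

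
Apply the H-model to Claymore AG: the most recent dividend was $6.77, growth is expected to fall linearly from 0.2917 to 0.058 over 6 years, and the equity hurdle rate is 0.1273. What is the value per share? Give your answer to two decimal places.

H-model: P₀ = D₀[(1+g_L) + H(g_S−g_L)]/(r−g_L), with H = 6/2 = 3.
P₀ = 6.77 × [(1+0.058) + 3×(0.2917−0.058)] / (0.1273−0.058)
   = 6.77 × 1.7591 / 0.0693 = 171.8486

$171.85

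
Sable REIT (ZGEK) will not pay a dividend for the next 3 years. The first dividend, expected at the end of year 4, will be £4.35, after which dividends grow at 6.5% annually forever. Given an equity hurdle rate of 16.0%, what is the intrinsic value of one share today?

£29.34

Deferred-dividend DDM. At t=3 the remaining stream is a growing perpetuity with first payment D_4 = 4.35.
V_3 = D_4/(r−g) = 4.35/(0.16−0.065) = 45.7895
P₀ = V_3/(1+r)^3 = 45.7895/(1+0.16)^3 = 29.3354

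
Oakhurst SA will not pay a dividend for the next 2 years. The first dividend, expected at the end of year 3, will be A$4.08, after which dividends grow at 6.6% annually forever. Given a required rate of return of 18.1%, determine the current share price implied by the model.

Deferred-dividend DDM. At t=2 the remaining stream is a growing perpetuity with first payment D_3 = 4.08.
V_2 = D_3/(r−g) = 4.08/(0.181−0.066) = 35.4783
P₀ = V_2/(1+r)^2 = 35.4783/(1+0.181)^2 = 25.4368

A$25.44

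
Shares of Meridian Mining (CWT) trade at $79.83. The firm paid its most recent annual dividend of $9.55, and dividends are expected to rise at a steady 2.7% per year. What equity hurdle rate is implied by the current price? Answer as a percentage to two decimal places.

Rearranging the constant-growth DDM: r = D₁/P₀ + g.
D₁ = 9.55 × (1 + 0.027) = 9.8079.
r = 9.8079 / 79.83 + 0.027 = 0.12286 + 0.027 = 0.14986

14.99%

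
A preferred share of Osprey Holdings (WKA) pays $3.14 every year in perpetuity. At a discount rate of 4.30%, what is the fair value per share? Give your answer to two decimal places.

Zero-growth DDM (perpetuity): P₀ = D/r = 3.14 / 0.043 = 73.0233

$73.02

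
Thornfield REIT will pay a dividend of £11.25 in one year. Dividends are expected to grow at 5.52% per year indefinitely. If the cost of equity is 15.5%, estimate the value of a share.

£112.73

Gordon growth model: P₀ = D₁/(r − g), with D₁ = 11.25 given directly.
P₀ = 11.2500 / (0.155 − 0.0552) = 11.2500 / 0.0998 = 112.7255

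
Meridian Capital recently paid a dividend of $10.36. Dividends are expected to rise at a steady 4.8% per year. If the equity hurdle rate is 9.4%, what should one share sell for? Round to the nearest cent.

Gordon growth model: P₀ = D₁/(r − g). D₁ = 10.36 × (1 + 0.048) = 10.8573.
P₀ = 10.8573 / (0.094 − 0.048) = 10.8573 / 0.046 = 236.0278

$236.03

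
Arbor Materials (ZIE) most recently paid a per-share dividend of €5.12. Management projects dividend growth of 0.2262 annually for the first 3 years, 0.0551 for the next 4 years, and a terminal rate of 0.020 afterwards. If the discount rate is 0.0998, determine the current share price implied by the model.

€121.61

Three-stage DDM. Project D₁…D_7; terminal Gordon value at t=7 with g = 0.02; discount at r = 0.0998.
D_1 = 6.2781
D_2 = 7.6983
D_3 = 9.4396
D_4 = 9.9597
D_5 = 10.5085
D_6 = 11.0875
D_7 = 11.6985
TV_7 = 11.9324/(0.0998−0.02) = 149.5291
P₀ = Σ Dₜ/(1+r)ᵗ + TV_7/(1+r)^7 = 121.6135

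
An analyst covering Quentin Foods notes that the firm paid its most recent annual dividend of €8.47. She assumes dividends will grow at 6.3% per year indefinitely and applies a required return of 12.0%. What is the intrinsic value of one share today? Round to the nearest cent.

Gordon growth model: P₀ = D₁/(r − g). D₁ = 8.47 × (1 + 0.063) = 9.0036.
P₀ = 9.0036 / (0.12 − 0.063) = 9.0036 / 0.057 = 157.9581

€157.96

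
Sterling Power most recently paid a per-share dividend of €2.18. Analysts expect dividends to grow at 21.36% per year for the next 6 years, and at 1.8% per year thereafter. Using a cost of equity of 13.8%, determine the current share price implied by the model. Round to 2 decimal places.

€43.68

Two-stage DDM. Project D₁…D_6 at 0.2136, terminal growth 0.018, discount at r = 0.138.
D_1 = 2.6456
D_2 = 3.2108
D_3 = 3.8966
D_4 = 4.7289
D_5 = 5.7390
D_6 = 6.9648
Terminal value at t=6: TV = D_7/(r−g) = 7.0902/(0.138−0.018) = 59.0849
P₀ = 2.6456/(1+0.138)^1 + 3.2108/(1+0.138)^2 + 3.8966/(1+0.138)^3 + 4.7289/(1+0.138)^4 + 5.7390/(1+0.138)^5 + 6.9648/(1+0.138)^6 + 59.0849/(1+0.138)^6 = 43.6847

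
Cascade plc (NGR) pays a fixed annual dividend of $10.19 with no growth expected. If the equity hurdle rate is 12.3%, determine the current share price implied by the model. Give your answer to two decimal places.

$82.85

Zero-growth DDM (perpetuity): P₀ = D/r = 10.19 / 0.123 = 82.8455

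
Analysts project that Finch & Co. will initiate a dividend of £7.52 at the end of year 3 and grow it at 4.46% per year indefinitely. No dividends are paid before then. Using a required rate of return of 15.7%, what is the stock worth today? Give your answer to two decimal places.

£49.98

Deferred-dividend DDM. At t=2 the remaining stream is a growing perpetuity with first payment D_3 = 7.52.
V_2 = D_3/(r−g) = 7.52/(0.157−0.0446) = 66.9039
P₀ = V_2/(1+r)^2 = 66.9039/(1+0.157)^2 = 49.9787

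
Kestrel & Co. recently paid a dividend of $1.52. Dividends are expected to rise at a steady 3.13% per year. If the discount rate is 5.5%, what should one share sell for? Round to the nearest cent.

$66.14

Gordon growth model: P₀ = D₁/(r − g). D₁ = 1.52 × (1 + 0.0313) = 1.5676.
P₀ = 1.5676 / (0.055 − 0.0313) = 1.5676 / 0.0237 = 66.1424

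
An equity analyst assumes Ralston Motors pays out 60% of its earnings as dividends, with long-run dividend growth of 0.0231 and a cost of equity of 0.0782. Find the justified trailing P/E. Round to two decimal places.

11.14

Justified trailing P/E = b(1+g)/(r−g) = 0.60×(1+0.0231)/(0.0782−0.0231) = 11.1408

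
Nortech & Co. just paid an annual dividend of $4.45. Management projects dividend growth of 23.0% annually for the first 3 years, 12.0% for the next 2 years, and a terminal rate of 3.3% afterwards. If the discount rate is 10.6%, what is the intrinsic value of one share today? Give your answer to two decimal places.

$117.87

Three-stage DDM. Project D₁…D_5; terminal Gordon value at t=5 with g = 0.033; discount at r = 0.106.
D_1 = 5.4735
D_2 = 6.7324
D_3 = 8.2809
D_4 = 9.2746
D_5 = 10.3875
TV_5 = 10.7303/(0.106−0.033) = 146.9904
P₀ = Σ Dₜ/(1+r)ᵗ + TV_5/(1+r)^5 = 117.8691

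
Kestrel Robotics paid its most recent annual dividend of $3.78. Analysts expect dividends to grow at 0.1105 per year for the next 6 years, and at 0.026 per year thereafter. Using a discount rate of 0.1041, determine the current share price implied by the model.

Two-stage DDM. Project D₁…D_6 at 0.1105, terminal growth 0.026, discount at r = 0.1041.
D_1 = 4.1977
D_2 = 4.6615
D_3 = 5.1766
D_4 = 5.7487
D_5 = 6.3839
D_6 = 7.0893
Terminal value at t=6: TV = D_7/(r−g) = 7.2736/(0.1041−0.026) = 93.1321
P₀ = 4.1977/(1+0.1041)^1 + 4.6615/(1+0.1041)^2 + 5.1766/(1+0.1041)^3 + 5.7487/(1+0.1041)^4 + 6.3839/(1+0.1041)^5 + 7.0893/(1+0.1041)^6 + 93.1321/(1+0.1041)^6 = 74.5548

$74.55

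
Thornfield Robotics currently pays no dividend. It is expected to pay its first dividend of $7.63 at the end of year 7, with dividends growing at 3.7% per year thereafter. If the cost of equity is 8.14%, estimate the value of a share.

$107.45

Deferred-dividend DDM. At t=6 the remaining stream is a growing perpetuity with first payment D_7 = 7.63.
V_6 = D_7/(r−g) = 7.63/(0.0814−0.037) = 171.8468
P₀ = V_6/(1+r)^6 = 171.8468/(1+0.0814)^6 = 107.4542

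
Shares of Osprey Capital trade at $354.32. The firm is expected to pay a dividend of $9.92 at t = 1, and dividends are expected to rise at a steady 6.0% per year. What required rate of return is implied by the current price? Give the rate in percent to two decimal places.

8.80%

Rearranging the constant-growth DDM: r = D₁/P₀ + g.
r = 9.9200 / 354.32 + 0.06 = 0.02800 + 0.06 = 0.08800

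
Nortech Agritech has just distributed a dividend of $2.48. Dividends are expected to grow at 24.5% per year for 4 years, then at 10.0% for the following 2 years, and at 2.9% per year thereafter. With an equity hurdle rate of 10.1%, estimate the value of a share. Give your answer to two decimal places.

$79.56

Three-stage DDM. Project D₁…D_6; terminal Gordon value at t=6 with g = 0.029; discount at r = 0.101.
D_1 = 3.0876
D_2 = 3.8441
D_3 = 4.7859
D_4 = 5.9584
D_5 = 6.5542
D_6 = 7.2097
TV_6 = 7.4187/(0.101−0.029) = 103.0380
P₀ = Σ Dₜ/(1+r)ᵗ + TV_6/(1+r)^6 = 79.5611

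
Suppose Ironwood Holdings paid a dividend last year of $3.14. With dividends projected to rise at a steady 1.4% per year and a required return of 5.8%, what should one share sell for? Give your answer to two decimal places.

$72.36

Gordon growth model: P₀ = D₁/(r − g). D₁ = 3.14 × (1 + 0.014) = 3.1840.
P₀ = 3.1840 / (0.058 − 0.014) = 3.1840 / 0.044 = 72.3627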